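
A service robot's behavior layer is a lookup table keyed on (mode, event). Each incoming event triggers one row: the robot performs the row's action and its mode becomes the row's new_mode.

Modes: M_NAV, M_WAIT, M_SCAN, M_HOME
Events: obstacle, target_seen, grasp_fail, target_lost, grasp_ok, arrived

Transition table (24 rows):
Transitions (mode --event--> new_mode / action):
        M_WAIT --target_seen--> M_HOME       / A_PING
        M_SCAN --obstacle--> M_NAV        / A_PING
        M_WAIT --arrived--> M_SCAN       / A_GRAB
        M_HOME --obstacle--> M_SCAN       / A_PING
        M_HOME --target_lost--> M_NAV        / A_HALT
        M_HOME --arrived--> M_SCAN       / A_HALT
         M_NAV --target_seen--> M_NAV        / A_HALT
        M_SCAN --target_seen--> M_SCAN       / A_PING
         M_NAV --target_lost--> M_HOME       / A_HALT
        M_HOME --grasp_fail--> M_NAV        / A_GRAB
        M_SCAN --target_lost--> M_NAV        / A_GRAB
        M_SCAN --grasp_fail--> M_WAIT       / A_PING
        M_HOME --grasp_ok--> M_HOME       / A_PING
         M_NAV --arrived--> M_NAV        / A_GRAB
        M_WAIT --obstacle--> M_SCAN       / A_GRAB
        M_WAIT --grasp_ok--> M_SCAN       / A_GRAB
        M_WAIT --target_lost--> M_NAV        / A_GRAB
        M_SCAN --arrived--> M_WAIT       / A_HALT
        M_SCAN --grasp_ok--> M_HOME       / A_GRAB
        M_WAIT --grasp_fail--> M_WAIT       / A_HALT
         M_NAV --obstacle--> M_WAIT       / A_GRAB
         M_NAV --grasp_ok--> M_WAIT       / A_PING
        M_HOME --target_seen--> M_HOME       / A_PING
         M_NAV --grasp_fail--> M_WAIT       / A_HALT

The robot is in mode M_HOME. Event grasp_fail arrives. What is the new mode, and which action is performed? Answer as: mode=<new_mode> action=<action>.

mode=M_NAV action=A_GRAB

current mode = M_HOME; filter table to that mode:
  (M_HOME, obstacle) → (M_SCAN, A_PING)
  (M_HOME, target_lost) → (M_NAV, A_HALT)
  (M_HOME, arrived) → (M_SCAN, A_HALT)
  (M_HOME, grasp_fail) → (M_NAV, A_GRAB)  ← event matches
  (M_HOME, grasp_ok) → (M_HOME, A_PING)
  (M_HOME, target_seen) → (M_HOME, A_PING)
event = grasp_fail selects (M_NAV, A_GRAB)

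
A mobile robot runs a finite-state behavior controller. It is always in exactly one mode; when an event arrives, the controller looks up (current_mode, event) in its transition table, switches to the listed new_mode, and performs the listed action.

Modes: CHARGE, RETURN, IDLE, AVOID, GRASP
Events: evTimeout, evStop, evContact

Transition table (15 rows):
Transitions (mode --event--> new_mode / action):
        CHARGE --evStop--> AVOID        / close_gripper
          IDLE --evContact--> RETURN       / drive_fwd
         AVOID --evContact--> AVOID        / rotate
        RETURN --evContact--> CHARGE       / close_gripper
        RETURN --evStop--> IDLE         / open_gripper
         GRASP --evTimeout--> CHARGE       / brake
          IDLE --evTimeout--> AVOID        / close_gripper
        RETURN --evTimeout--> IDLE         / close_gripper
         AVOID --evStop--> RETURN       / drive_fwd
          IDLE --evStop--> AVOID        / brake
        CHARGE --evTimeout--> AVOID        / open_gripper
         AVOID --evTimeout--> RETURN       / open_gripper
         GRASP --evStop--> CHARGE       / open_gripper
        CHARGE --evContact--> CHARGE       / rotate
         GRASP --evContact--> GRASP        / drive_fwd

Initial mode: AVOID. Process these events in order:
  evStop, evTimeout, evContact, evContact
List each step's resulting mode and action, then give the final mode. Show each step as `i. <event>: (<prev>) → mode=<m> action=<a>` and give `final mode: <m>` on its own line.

1. evStop: (AVOID) → mode=RETURN action=drive_fwd
2. evTimeout: (RETURN) → mode=IDLE action=close_gripper
3. evContact: (IDLE) → mode=RETURN action=drive_fwd
4. evContact: (RETURN) → mode=CHARGE action=close_gripper

final mode: CHARGE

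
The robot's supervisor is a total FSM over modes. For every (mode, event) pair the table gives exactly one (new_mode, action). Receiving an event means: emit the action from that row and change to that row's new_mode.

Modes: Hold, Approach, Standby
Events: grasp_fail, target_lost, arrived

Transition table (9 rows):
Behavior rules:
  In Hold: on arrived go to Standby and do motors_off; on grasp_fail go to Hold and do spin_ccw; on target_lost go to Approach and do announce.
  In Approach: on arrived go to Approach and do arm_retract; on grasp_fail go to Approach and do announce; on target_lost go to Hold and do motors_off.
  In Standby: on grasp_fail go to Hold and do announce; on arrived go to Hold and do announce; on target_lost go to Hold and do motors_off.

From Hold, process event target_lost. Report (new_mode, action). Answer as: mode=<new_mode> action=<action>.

current mode = Hold; filter table to that mode:
  (Hold, arrived) → (Standby, motors_off)
  (Hold, grasp_fail) → (Hold, spin_ccw)
  (Hold, target_lost) → (Approach, announce)  ← event matches
event = target_lost selects (Approach, announce)

mode=Approach action=announce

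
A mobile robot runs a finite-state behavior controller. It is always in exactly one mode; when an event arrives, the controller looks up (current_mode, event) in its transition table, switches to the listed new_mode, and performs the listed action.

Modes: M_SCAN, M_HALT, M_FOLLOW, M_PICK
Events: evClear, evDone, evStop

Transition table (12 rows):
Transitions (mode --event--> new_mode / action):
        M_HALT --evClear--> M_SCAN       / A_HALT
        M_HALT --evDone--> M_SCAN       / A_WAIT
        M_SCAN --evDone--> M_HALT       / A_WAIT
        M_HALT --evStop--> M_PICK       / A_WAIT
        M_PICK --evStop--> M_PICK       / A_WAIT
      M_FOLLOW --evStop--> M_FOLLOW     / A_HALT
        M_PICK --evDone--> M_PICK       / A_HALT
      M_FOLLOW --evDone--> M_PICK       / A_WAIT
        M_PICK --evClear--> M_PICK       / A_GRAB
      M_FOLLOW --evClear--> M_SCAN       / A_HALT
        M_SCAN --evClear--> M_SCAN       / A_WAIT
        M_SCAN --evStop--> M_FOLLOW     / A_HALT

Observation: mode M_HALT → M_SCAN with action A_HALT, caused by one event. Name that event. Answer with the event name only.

try evClear: (M_HALT, evClear) → (M_SCAN, A_HALT)  ← matches
try evDone: (M_HALT, evDone) → (M_SCAN, A_WAIT)
try evStop: (M_HALT, evStop) → (M_PICK, A_WAIT)

evClear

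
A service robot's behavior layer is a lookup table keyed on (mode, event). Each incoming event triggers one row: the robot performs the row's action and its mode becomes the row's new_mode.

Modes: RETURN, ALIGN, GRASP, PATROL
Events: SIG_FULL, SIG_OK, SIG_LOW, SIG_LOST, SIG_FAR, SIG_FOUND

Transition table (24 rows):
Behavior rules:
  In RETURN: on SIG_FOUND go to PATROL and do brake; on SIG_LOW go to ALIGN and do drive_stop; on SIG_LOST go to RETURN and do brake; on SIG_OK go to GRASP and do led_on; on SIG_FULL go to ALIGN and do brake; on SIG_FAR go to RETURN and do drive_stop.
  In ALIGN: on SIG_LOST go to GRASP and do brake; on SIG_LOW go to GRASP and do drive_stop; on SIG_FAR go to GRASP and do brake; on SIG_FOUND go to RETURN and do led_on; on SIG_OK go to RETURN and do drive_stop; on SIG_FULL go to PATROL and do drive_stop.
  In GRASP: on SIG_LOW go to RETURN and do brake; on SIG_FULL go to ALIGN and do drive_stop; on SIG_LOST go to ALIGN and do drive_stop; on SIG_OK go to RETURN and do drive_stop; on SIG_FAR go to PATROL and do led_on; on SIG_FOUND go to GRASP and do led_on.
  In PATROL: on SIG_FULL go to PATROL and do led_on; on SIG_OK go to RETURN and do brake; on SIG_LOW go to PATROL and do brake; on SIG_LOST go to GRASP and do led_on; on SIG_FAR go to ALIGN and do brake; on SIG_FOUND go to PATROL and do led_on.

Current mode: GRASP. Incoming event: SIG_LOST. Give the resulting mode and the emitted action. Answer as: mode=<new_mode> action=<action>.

current mode = GRASP; filter table to that mode:
  (GRASP, SIG_LOW) → (RETURN, brake)
  (GRASP, SIG_FULL) → (ALIGN, drive_stop)
  (GRASP, SIG_LOST) → (ALIGN, drive_stop)  ← event matches
  (GRASP, SIG_OK) → (RETURN, drive_stop)
  (GRASP, SIG_FAR) → (PATROL, led_on)
  (GRASP, SIG_FOUND) → (GRASP, led_on)
event = SIG_LOST selects (ALIGN, drive_stop)

mode=ALIGN action=drive_stop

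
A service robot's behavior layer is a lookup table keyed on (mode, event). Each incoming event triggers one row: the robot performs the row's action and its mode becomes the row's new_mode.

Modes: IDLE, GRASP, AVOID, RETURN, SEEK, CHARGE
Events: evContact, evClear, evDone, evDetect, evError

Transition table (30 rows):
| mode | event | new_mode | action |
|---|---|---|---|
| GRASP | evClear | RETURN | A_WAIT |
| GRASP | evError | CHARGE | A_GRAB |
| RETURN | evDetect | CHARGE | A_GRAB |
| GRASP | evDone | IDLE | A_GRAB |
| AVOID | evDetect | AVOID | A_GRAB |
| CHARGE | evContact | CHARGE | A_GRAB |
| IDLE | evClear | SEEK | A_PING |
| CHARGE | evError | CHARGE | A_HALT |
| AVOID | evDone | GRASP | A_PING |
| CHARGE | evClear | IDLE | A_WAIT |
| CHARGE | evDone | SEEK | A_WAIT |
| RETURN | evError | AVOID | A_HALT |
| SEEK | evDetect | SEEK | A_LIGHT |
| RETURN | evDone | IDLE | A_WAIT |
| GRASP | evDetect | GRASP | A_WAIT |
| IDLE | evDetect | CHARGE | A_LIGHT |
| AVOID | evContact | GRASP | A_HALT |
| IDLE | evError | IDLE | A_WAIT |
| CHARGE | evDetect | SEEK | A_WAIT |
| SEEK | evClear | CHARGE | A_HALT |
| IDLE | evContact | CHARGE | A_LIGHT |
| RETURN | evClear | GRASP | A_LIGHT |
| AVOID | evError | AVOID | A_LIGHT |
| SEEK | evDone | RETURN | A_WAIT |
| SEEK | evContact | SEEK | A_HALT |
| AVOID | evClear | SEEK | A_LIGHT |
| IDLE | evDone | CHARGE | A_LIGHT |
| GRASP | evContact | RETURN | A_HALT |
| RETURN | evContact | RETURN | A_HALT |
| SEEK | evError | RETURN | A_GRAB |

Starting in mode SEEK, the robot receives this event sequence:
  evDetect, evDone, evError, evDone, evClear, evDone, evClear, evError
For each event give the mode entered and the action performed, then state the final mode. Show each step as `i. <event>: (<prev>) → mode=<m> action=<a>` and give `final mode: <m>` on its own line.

1. evDetect: (SEEK) → mode=SEEK action=A_LIGHT
2. evDone: (SEEK) → mode=RETURN action=A_WAIT
3. evError: (RETURN) → mode=AVOID action=A_HALT
4. evDone: (AVOID) → mode=GRASP action=A_PING
5. evClear: (GRASP) → mode=RETURN action=A_WAIT
6. evDone: (RETURN) → mode=IDLE action=A_WAIT
7. evClear: (IDLE) → mode=SEEK action=A_PING
8. evError: (SEEK) → mode=RETURN action=A_GRAB

final mode: RETURN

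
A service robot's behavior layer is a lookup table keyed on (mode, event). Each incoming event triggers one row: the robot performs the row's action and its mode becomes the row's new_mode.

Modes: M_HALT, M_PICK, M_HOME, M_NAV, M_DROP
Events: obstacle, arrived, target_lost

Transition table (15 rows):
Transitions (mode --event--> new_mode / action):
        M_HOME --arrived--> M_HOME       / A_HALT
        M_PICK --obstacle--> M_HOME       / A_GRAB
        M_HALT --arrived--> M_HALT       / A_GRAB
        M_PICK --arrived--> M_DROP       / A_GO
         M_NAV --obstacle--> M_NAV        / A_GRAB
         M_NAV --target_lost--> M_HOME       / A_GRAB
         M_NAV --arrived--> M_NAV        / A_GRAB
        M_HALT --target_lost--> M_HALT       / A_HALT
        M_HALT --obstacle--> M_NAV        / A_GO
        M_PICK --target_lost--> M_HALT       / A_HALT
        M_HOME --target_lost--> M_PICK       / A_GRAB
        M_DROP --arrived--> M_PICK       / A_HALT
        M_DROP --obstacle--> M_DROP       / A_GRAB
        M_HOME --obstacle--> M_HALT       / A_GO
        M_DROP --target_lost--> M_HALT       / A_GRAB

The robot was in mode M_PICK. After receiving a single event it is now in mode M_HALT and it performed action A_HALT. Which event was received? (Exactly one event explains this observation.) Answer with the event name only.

try obstacle: (M_PICK, obstacle) → (M_HOME, A_GRAB)
try arrived: (M_PICK, arrived) → (M_DROP, A_GO)
try target_lost: (M_PICK, target_lost) → (M_HALT, A_HALT)  ← matches

target_lost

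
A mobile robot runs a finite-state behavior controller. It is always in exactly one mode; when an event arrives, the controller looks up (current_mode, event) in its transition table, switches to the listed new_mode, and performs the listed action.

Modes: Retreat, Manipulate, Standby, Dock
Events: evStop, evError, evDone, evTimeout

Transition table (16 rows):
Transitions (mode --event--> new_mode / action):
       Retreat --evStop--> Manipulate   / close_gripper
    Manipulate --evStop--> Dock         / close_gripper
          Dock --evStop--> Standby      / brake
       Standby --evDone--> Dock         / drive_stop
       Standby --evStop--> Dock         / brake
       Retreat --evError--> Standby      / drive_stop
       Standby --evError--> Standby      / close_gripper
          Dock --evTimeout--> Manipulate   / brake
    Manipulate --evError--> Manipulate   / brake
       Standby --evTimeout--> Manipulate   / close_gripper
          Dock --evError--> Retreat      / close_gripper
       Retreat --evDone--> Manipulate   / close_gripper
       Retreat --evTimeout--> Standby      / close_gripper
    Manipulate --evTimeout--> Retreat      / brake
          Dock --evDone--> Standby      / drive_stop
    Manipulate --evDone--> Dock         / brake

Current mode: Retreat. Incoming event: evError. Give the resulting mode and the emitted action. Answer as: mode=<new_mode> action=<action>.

current mode = Retreat; filter table to that mode:
  (Retreat, evStop) → (Manipulate, close_gripper)
  (Retreat, evError) → (Standby, drive_stop)  ← event matches
  (Retreat, evDone) → (Manipulate, close_gripper)
  (Retreat, evTimeout) → (Standby, close_gripper)
event = evError selects (Standby, drive_stop)

mode=Standby action=drive_stop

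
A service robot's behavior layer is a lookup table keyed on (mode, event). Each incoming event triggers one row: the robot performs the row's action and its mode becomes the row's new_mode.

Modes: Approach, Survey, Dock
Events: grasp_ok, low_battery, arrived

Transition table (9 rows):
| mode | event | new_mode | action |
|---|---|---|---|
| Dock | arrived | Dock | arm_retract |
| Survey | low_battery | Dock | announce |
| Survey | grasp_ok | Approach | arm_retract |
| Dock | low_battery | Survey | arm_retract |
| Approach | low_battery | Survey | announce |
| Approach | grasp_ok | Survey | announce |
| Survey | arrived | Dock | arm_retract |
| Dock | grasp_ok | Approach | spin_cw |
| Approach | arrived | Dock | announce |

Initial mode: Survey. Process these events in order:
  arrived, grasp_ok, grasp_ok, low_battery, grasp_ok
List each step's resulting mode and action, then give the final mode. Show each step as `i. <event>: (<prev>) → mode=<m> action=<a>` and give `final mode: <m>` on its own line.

final mode: Approach

1. arrived: (Survey) → mode=Dock action=arm_retract
2. grasp_ok: (Dock) → mode=Approach action=spin_cw
3. grasp_ok: (Approach) → mode=Survey action=announce
4. low_battery: (Survey) → mode=Dock action=announce
5. grasp_ok: (Dock) → mode=Approach action=spin_cw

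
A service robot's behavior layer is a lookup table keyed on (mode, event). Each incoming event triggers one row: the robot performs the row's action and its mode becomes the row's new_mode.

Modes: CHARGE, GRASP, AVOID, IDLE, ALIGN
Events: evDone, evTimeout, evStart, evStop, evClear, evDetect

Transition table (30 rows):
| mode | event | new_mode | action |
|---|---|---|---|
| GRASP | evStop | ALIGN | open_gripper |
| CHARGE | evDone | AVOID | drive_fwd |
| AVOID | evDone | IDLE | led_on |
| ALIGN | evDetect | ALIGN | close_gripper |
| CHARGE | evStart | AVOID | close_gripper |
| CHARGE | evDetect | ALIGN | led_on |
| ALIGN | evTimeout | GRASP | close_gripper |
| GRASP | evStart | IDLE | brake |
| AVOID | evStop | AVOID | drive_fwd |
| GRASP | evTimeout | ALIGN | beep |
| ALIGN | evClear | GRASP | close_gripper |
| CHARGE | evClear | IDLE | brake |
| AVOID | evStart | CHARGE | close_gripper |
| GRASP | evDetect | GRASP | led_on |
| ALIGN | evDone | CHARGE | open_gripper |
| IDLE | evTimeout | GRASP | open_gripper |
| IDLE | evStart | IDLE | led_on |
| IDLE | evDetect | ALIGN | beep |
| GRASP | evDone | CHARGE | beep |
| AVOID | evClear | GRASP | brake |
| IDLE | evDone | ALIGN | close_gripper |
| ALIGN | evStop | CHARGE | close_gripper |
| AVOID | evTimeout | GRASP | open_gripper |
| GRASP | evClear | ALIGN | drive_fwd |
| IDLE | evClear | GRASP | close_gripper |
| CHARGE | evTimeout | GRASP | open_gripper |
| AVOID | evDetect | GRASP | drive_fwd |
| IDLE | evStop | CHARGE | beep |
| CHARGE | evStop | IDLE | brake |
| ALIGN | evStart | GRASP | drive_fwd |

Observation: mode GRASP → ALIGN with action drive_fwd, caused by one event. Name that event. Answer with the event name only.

evClear

try evDone: (GRASP, evDone) → (CHARGE, beep)
try evTimeout: (GRASP, evTimeout) → (ALIGN, beep)
try evStart: (GRASP, evStart) → (IDLE, brake)
try evStop: (GRASP, evStop) → (ALIGN, open_gripper)
try evClear: (GRASP, evClear) → (ALIGN, drive_fwd)  ← matches
try evDetect: (GRASP, evDetect) → (GRASP, led_on)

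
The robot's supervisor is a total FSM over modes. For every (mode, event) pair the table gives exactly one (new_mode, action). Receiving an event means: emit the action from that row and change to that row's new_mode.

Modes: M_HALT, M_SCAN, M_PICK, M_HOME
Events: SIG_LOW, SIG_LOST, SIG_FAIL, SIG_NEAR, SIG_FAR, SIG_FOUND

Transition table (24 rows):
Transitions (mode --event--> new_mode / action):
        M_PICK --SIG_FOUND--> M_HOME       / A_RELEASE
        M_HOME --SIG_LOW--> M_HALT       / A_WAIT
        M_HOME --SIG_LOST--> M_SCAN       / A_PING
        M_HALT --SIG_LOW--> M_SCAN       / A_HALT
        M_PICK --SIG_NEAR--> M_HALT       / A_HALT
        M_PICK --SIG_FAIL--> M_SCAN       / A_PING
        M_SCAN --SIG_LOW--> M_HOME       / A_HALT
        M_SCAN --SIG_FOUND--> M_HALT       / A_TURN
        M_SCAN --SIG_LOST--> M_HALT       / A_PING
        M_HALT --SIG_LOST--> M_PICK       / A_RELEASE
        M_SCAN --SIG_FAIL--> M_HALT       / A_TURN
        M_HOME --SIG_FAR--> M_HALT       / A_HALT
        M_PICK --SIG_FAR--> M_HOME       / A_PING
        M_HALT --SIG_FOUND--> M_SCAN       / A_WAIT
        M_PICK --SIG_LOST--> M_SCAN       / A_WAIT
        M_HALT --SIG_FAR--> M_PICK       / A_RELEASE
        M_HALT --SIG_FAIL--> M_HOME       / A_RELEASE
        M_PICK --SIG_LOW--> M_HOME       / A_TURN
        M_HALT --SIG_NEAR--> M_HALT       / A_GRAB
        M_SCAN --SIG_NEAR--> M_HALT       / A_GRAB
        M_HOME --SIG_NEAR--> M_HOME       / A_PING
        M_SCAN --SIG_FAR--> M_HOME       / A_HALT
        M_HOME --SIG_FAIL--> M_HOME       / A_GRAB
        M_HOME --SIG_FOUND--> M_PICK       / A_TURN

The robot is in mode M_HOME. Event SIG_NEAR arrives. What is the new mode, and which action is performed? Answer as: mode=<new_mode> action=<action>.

mode=M_HOME action=A_PING

current mode = M_HOME; filter table to that mode:
  (M_HOME, SIG_LOW) → (M_HALT, A_WAIT)
  (M_HOME, SIG_LOST) → (M_SCAN, A_PING)
  (M_HOME, SIG_FAR) → (M_HALT, A_HALT)
  (M_HOME, SIG_NEAR) → (M_HOME, A_PING)  ← event matches
  (M_HOME, SIG_FAIL) → (M_HOME, A_GRAB)
  (M_HOME, SIG_FOUND) → (M_PICK, A_TURN)
event = SIG_NEAR selects (M_HOME, A_PING)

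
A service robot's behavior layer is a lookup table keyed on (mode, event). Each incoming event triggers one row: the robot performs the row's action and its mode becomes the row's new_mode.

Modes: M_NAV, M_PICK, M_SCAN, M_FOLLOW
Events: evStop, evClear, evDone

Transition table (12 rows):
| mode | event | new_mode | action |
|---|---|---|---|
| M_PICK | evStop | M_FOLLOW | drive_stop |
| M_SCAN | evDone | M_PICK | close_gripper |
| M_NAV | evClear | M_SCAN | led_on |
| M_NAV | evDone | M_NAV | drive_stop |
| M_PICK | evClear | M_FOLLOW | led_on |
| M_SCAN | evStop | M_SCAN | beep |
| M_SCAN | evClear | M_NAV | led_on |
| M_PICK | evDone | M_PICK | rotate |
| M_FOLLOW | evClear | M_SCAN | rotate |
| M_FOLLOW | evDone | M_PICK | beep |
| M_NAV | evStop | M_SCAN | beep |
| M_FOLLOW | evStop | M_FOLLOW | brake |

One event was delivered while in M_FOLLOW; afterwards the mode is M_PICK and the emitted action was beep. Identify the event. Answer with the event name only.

evDone

try evStop: (M_FOLLOW, evStop) → (M_FOLLOW, brake)
try evClear: (M_FOLLOW, evClear) → (M_SCAN, rotate)
try evDone: (M_FOLLOW, evDone) → (M_PICK, beep)  ← matches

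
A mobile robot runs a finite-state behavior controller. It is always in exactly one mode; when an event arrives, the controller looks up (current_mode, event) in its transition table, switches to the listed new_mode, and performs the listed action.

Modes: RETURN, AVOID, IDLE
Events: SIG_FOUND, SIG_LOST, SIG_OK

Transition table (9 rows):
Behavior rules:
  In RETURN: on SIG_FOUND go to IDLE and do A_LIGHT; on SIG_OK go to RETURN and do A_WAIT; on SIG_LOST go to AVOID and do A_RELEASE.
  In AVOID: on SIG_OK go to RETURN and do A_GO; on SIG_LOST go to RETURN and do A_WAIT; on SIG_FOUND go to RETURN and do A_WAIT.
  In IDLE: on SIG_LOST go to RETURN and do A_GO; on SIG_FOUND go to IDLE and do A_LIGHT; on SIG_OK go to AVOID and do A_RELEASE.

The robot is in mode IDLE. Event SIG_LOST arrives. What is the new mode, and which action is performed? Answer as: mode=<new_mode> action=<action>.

mode=RETURN action=A_GO

current mode = IDLE; filter table to that mode:
  (IDLE, SIG_LOST) → (RETURN, A_GO)  ← event matches
  (IDLE, SIG_FOUND) → (IDLE, A_LIGHT)
  (IDLE, SIG_OK) → (AVOID, A_RELEASE)
event = SIG_LOST selects (RETURN, A_GO)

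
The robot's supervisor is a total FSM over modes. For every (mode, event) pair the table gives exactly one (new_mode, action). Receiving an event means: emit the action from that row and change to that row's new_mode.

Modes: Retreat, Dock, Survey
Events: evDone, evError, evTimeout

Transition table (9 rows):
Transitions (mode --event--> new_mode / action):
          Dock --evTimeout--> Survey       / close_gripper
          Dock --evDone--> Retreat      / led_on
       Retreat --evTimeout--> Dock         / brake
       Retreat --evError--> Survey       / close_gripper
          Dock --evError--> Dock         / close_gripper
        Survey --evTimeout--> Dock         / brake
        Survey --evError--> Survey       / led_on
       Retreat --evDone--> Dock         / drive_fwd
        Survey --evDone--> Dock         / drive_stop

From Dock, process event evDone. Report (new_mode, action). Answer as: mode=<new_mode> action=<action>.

mode=Retreat action=led_on

current mode = Dock; filter table to that mode:
  (Dock, evTimeout) → (Survey, close_gripper)
  (Dock, evDone) → (Retreat, led_on)  ← event matches
  (Dock, evError) → (Dock, close_gripper)
event = evDone selects (Retreat, led_on)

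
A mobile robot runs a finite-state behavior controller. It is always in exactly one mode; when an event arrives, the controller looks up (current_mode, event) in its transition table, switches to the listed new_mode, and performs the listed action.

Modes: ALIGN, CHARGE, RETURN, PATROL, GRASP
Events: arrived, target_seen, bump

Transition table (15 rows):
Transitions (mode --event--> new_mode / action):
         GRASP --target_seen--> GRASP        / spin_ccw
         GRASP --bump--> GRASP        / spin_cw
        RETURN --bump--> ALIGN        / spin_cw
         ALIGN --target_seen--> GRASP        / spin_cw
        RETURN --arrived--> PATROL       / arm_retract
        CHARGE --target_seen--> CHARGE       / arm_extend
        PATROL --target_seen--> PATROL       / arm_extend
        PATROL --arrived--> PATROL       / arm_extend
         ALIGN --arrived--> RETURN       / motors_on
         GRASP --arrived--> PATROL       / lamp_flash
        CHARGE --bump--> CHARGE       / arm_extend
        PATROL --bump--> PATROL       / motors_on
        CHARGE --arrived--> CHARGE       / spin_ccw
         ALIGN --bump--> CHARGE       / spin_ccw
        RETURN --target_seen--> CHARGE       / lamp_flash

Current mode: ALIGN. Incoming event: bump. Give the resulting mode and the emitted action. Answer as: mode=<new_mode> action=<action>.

mode=CHARGE action=spin_ccw

current mode = ALIGN; filter table to that mode:
  (ALIGN, target_seen) → (GRASP, spin_cw)
  (ALIGN, arrived) → (RETURN, motors_on)
  (ALIGN, bump) → (CHARGE, spin_ccw)  ← event matches
event = bump selects (CHARGE, spin_ccw)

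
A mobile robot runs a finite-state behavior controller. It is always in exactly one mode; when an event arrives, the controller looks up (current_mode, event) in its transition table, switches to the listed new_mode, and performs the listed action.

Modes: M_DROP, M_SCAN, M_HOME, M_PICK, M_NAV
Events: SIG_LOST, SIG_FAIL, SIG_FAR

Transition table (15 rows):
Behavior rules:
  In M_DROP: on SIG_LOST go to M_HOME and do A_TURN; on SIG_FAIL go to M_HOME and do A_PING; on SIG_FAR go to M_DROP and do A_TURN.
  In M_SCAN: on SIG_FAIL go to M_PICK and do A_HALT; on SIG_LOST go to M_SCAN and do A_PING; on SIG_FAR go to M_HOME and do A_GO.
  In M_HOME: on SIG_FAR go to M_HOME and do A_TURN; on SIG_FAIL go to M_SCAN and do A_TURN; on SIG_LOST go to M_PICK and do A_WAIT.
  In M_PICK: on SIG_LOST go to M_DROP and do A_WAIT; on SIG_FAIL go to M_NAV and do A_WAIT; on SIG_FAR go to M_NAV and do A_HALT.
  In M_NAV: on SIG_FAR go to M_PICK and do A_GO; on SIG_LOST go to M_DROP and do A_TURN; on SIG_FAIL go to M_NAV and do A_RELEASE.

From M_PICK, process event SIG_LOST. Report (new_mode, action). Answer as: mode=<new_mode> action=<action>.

current mode = M_PICK; filter table to that mode:
  (M_PICK, SIG_LOST) → (M_DROP, A_WAIT)  ← event matches
  (M_PICK, SIG_FAIL) → (M_NAV, A_WAIT)
  (M_PICK, SIG_FAR) → (M_NAV, A_HALT)
event = SIG_LOST selects (M_DROP, A_WAIT)

mode=M_DROP action=A_WAIT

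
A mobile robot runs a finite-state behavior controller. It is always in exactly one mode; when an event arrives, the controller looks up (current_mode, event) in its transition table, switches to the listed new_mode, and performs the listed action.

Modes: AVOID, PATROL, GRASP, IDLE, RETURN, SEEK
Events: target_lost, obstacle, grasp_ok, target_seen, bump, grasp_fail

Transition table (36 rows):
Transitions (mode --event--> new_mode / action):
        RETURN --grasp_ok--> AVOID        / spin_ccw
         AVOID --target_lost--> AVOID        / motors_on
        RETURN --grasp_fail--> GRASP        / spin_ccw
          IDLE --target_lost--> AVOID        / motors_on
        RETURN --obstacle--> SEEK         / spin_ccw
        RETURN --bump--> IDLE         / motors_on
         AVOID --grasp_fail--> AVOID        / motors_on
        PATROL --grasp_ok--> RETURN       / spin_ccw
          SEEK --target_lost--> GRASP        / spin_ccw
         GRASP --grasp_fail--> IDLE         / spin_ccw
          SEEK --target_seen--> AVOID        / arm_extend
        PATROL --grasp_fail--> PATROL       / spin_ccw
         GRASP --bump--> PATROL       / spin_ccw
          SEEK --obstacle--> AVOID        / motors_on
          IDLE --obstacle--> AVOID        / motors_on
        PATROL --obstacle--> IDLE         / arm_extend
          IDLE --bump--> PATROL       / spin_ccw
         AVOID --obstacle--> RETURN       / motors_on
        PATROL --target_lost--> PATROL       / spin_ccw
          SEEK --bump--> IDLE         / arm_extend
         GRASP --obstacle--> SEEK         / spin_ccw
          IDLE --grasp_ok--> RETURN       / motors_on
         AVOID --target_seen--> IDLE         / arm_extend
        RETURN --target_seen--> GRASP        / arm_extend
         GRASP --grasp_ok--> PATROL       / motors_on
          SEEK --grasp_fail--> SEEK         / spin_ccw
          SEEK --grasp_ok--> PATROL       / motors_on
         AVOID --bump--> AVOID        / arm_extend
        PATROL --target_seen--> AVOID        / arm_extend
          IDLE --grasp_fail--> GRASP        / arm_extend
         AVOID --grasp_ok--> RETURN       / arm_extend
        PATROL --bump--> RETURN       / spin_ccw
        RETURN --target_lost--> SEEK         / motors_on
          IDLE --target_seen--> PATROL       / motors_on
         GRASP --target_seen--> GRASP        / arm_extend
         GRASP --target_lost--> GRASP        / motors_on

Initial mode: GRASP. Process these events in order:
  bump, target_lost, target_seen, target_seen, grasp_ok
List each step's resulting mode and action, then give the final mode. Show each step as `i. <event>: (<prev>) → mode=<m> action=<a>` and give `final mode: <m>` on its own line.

1. bump: (GRASP) → mode=PATROL action=spin_ccw
2. target_lost: (PATROL) → mode=PATROL action=spin_ccw
3. target_seen: (PATROL) → mode=AVOID action=arm_extend
4. target_seen: (AVOID) → mode=IDLE action=arm_extend
5. grasp_ok: (IDLE) → mode=RETURN action=motors_on

final mode: RETURN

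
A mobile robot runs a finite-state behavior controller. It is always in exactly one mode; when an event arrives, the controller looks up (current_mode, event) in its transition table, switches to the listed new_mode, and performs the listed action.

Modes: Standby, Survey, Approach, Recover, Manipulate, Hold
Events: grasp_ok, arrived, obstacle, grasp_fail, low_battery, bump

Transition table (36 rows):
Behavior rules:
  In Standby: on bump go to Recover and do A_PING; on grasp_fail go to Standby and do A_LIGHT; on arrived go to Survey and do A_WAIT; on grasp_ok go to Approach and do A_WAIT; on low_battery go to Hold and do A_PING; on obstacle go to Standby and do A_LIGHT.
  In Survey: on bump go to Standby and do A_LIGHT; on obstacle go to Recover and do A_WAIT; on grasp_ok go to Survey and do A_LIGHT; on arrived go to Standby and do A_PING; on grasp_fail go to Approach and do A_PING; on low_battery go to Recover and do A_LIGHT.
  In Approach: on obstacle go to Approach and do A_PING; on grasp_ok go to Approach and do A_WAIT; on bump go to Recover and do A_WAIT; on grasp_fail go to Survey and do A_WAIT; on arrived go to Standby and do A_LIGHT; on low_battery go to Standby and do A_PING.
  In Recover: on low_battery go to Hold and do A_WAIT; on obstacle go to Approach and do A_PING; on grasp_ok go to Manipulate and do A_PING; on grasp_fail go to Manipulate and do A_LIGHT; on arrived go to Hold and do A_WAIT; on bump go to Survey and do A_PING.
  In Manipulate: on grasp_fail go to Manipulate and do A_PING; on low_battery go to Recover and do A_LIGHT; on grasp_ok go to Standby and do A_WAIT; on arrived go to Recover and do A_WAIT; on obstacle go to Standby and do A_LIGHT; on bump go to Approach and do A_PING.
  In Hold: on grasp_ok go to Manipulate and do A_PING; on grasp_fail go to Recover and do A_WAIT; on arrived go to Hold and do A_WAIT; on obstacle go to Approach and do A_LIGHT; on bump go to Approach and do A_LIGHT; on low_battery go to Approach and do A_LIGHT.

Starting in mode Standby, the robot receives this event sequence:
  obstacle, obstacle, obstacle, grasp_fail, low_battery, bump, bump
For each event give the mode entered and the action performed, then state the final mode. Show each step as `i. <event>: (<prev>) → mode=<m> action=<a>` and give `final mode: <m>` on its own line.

1. obstacle: (Standby) → mode=Standby action=A_LIGHT
2. obstacle: (Standby) → mode=Standby action=A_LIGHT
3. obstacle: (Standby) → mode=Standby action=A_LIGHT
4. grasp_fail: (Standby) → mode=Standby action=A_LIGHT
5. low_battery: (Standby) → mode=Hold action=A_PING
6. bump: (Hold) → mode=Approach action=A_LIGHT
7. bump: (Approach) → mode=Recover action=A_WAIT

final mode: Recover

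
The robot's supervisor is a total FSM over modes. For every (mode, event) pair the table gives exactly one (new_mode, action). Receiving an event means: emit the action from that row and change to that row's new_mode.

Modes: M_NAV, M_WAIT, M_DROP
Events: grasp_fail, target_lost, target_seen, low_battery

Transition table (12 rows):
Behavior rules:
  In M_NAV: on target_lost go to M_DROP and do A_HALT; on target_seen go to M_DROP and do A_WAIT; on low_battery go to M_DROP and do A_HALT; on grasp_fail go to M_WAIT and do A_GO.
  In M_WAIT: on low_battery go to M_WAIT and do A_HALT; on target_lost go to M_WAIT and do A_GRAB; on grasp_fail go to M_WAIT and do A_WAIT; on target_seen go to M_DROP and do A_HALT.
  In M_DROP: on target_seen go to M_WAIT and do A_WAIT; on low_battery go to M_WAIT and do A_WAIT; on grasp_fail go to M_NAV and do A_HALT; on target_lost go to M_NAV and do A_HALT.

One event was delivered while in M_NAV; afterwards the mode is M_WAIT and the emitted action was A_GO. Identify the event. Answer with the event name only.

try grasp_fail: (M_NAV, grasp_fail) → (M_WAIT, A_GO)  ← matches
try target_lost: (M_NAV, target_lost) → (M_DROP, A_HALT)
try target_seen: (M_NAV, target_seen) → (M_DROP, A_WAIT)
try low_battery: (M_NAV, low_battery) → (M_DROP, A_HALT)

grasp_fail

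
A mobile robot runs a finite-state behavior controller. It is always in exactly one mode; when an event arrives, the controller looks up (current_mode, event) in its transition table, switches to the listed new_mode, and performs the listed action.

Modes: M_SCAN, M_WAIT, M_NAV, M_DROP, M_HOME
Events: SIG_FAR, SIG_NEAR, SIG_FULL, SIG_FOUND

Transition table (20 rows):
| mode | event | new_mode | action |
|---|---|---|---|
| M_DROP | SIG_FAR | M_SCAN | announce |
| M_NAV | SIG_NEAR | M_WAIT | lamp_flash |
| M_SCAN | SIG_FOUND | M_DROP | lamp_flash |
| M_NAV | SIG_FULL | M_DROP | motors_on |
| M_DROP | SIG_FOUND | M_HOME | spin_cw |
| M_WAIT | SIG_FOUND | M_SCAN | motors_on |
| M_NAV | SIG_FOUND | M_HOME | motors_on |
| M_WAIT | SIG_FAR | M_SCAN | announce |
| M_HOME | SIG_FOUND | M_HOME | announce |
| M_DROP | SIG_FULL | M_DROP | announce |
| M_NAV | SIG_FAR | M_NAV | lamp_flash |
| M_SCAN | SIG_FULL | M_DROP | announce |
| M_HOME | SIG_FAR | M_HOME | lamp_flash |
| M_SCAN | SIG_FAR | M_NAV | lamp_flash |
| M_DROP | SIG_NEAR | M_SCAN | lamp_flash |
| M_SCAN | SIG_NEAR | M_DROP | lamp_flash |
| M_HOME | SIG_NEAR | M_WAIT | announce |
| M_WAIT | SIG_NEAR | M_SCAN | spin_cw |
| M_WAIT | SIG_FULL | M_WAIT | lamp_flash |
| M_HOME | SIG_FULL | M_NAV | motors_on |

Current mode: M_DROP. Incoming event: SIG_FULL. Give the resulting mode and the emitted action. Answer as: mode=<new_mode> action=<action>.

mode=M_DROP action=announce

current mode = M_DROP; filter table to that mode:
  (M_DROP, SIG_FAR) → (M_SCAN, announce)
  (M_DROP, SIG_FOUND) → (M_HOME, spin_cw)
  (M_DROP, SIG_FULL) → (M_DROP, announce)  ← event matches
  (M_DROP, SIG_NEAR) → (M_SCAN, lamp_flash)
event = SIG_FULL selects (M_DROP, announce)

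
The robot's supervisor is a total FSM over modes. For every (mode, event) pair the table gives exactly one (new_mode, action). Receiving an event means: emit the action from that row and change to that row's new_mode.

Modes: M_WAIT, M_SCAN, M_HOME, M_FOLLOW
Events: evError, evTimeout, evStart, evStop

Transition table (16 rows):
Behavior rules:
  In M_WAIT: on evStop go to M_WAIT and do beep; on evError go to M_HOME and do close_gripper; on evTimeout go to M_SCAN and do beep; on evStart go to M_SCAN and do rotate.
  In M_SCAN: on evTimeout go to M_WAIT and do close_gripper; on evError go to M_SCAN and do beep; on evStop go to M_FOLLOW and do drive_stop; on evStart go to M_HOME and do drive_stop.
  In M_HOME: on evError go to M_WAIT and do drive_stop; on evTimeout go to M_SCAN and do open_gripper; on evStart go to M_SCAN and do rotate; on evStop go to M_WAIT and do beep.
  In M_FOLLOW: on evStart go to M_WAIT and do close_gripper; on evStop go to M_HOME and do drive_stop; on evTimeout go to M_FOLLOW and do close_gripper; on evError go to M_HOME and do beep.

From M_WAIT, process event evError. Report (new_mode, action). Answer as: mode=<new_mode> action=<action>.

mode=M_HOME action=close_gripper

current mode = M_WAIT; filter table to that mode:
  (M_WAIT, evStop) → (M_WAIT, beep)
  (M_WAIT, evError) → (M_HOME, close_gripper)  ← event matches
  (M_WAIT, evTimeout) → (M_SCAN, beep)
  (M_WAIT, evStart) → (M_SCAN, rotate)
event = evError selects (M_HOME, close_gripper)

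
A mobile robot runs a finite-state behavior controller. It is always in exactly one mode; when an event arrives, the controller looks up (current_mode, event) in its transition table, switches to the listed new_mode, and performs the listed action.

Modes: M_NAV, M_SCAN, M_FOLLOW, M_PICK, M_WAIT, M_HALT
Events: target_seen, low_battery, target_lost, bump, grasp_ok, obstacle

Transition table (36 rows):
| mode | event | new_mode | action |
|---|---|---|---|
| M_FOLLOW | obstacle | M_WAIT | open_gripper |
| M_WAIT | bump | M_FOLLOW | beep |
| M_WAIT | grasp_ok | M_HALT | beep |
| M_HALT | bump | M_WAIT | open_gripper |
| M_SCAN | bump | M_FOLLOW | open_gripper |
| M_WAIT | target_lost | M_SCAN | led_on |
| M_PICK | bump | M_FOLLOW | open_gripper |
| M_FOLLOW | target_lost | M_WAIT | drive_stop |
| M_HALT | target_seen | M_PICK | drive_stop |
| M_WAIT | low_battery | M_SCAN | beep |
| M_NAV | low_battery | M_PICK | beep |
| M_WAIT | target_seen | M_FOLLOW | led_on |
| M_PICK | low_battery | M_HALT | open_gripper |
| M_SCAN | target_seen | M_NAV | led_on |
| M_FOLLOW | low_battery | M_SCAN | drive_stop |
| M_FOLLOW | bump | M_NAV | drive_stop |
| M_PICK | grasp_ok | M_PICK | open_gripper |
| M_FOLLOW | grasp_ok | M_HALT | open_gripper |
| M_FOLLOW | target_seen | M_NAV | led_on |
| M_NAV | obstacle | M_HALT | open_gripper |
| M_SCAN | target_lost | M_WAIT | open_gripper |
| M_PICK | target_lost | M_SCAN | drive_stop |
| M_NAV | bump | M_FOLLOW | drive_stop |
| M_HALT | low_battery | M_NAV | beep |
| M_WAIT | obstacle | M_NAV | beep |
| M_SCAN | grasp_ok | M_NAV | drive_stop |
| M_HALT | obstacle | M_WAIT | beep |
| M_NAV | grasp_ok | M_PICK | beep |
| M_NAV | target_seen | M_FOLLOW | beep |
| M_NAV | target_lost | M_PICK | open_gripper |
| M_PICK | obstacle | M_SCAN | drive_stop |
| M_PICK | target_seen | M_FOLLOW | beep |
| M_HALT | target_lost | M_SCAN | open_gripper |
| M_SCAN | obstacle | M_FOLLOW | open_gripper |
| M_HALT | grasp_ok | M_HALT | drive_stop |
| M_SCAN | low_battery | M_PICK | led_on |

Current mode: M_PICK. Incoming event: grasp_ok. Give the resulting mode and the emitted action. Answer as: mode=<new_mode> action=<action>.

mode=M_PICK action=open_gripper

current mode = M_PICK; filter table to that mode:
  (M_PICK, bump) → (M_FOLLOW, open_gripper)
  (M_PICK, low_battery) → (M_HALT, open_gripper)
  (M_PICK, grasp_ok) → (M_PICK, open_gripper)  ← event matches
  (M_PICK, target_lost) → (M_SCAN, drive_stop)
  (M_PICK, obstacle) → (M_SCAN, drive_stop)
  (M_PICK, target_seen) → (M_FOLLOW, beep)
event = grasp_ok selects (M_PICK, open_gripper)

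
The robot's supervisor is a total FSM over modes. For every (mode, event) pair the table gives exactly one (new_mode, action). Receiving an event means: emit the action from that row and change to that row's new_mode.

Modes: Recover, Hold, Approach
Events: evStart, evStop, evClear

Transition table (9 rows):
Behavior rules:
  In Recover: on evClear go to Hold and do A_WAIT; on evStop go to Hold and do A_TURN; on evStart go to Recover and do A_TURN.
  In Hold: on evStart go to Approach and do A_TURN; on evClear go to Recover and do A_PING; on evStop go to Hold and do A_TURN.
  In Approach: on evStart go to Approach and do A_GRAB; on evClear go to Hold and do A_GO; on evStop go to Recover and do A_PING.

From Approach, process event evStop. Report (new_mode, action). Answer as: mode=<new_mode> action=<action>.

mode=Recover action=A_PING

current mode = Approach; filter table to that mode:
  (Approach, evStart) → (Approach, A_GRAB)
  (Approach, evClear) → (Hold, A_GO)
  (Approach, evStop) → (Recover, A_PING)  ← event matches
event = evStop selects (Recover, A_PING)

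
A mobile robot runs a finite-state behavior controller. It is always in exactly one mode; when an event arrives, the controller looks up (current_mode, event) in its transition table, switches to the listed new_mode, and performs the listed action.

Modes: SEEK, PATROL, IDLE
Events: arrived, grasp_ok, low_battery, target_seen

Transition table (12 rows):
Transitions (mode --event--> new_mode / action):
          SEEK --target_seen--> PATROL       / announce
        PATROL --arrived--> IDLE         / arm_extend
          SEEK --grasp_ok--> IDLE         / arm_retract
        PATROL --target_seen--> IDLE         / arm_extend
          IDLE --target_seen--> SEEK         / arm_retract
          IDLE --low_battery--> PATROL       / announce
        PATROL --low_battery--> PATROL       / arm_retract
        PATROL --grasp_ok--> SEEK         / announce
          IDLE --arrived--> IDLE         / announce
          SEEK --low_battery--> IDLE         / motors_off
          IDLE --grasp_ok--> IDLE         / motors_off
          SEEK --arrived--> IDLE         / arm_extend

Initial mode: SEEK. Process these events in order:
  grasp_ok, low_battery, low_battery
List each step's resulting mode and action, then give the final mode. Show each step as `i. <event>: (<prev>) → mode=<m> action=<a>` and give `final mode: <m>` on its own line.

final mode: PATROL

1. grasp_ok: (SEEK) → mode=IDLE action=arm_retract
2. low_battery: (IDLE) → mode=PATROL action=announce
3. low_battery: (PATROL) → mode=PATROL action=arm_retract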